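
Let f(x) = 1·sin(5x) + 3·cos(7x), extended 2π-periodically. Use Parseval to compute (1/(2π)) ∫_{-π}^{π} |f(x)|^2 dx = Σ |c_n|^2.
Σ |c_n|^2 = 5

Expand |f|^2 and use orthogonality of {sin(nx), cos(mx)} on [-π, π]:
  ∫_{-π}^{π} sin(nx)^2 dx = π, ∫ cos(mx)^2 dx = π, and cross terms integrate to 0.
So ∫_{-π}^{π} f(x)^2 dx = 1^2 · π + 3^2 · π = (1 + 9)π.
Divide by 2π: (1 + 9)/2 = 5.
By Parseval, this equals Σ |c_n|^2.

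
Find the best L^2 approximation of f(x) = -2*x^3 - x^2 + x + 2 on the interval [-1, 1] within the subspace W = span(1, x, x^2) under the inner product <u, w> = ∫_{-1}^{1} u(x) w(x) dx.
g(x) = -x^2 - x/5 + 2

The best approximation g ∈ W is the orthogonal projection of f onto W. Writing g = a_0 + a_1 x + a_2 x^2, the coefficients solve the normal equations G · a = b where
  G_{ij} = <φ_i, φ_j> and b_i = <f, φ_i>, with φ_0 = 1, φ_1 = x, φ_2 = x^2.
G =
  [2, 0, 2/3]
  [0, 2/3, 0]
  [2/3, 0, 2/5],
b = (10/3, -2/15, 14/15).
Solving gives a_0 = 2, a_1 = -1/5, a_2 = -1, so
  g(x) = -x^2 - x/5 + 2.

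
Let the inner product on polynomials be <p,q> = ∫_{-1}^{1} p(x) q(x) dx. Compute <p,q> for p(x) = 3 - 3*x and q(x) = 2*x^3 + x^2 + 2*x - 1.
<p,q> = -52/5

Expand the product: p(x)·q(x) = -6*x^4 + 3*x^3 - 3*x^2 + 9*x - 3.
∫_{-1}^{1} of each monomial x^k gives [2/(k+1) if k even, 0 if k odd]. Integrating term-by-term (or equivalently evaluating the antiderivative F(x) = -6*x^5/5 + 3*x^4/4 - x^3 + 9*x^2/2 - 3*x at the endpoints):
  F(1) − F(−1) = 1/20 − (209/20) = -52/5.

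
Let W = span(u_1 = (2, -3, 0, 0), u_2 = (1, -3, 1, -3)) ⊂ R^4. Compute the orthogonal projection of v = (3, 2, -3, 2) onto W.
proj_W(v) = (108/139, 72/139, -156/139, 468/139)

Set up U = [u_1 | ... | u_2] ∈ R^(4×2). The projector onto W = col(U) is P = U (U^T U)^(-1) U^T.
Compute U^T U =
  [13, 11]
  [11, 20],
and U^T v = (0, -12).
Solve U^T U · c = U^T v for the coefficients: c = (132/139, -156/139). The projection is proj_W(v) = U c.
Check: (v - proj_W(v)) · u_1 = 0  (should be 0).
Check: (v - proj_W(v)) · u_2 = 0  (should be 0).
Result: proj_W(v) = (108/139, 72/139, -156/139, 468/139).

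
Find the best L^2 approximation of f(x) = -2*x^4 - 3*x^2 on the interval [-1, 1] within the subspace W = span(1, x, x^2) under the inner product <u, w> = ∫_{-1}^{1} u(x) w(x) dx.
g(x) = 6/35 - 33*x^2/7

The best approximation g ∈ W is the orthogonal projection of f onto W. Writing g = a_0 + a_1 x + a_2 x^2, the coefficients solve the normal equations G · a = b where
  G_{ij} = <φ_i, φ_j> and b_i = <f, φ_i>, with φ_0 = 1, φ_1 = x, φ_2 = x^2.
G =
  [2, 0, 2/3]
  [0, 2/3, 0]
  [2/3, 0, 2/5],
b = (-14/5, 0, -62/35).
Solving gives a_0 = 6/35, a_1 = 0, a_2 = -33/7, so
  g(x) = 6/35 - 33*x^2/7.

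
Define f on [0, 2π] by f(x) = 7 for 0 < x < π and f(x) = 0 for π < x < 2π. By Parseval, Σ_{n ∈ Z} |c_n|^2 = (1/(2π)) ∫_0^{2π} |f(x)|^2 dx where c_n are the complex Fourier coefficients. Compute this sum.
Σ |c_n|^2 = 49/2

Parseval equates the L^2 energy of f (normalised by 1/(2π)) with the ℓ^2 sum of its Fourier coefficients: (1/(2π)) ∫_0^{2π} |f|^2 = Σ |c_n|^2.
Compute the left side: (1/(2π)) [∫_0^π 7^2 dx + ∫_π^{2π} 0^2 dx] = (1/(2π)) · (49π + 0π) = (49 + 0)/2 = 49/2.
So Σ_{n ∈ Z} |c_n|^2 = 49/2.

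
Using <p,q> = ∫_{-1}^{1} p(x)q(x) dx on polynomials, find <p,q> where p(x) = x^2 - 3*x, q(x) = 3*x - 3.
<p,q> = -8

Expand the product: p(x)·q(x) = 3*x^3 - 12*x^2 + 9*x.
∫_{-1}^{1} of each monomial x^k gives [2/(k+1) if k even, 0 if k odd]. Integrating term-by-term (or equivalently evaluating the antiderivative F(x) = 3*x^4/4 - 4*x^3 + 9*x^2/2 at the endpoints):
  F(1) − F(−1) = 5/4 − (37/4) = -8.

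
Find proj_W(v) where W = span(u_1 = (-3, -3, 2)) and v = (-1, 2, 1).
proj_W(v) = (3/22, 3/22, -1/11)

Set up U = [u_1 | ... | u_1] ∈ R^(3×1). The projector onto W = col(U) is P = U (U^T U)^(-1) U^T.
Compute U^T U =
  [22],
and U^T v = (-1).
Solve U^T U · c = U^T v for the coefficients: c = (-1/22). The projection is proj_W(v) = U c.
Check: (v - proj_W(v)) · u_1 = 0  (should be 0).
Result: proj_W(v) = (3/22, 3/22, -1/11).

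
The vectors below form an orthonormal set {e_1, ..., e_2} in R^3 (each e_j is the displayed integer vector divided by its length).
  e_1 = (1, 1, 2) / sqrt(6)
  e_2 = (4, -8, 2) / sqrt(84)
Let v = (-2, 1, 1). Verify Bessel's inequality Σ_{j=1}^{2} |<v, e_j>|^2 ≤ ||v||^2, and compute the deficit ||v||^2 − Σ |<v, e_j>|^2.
Σ |<v, e_j>|^2 = 5/2; ||v||^2 = 6; deficit = 7/2

Write each e_j = u_j / sqrt(<u_j, u_j>) where u_j is the displayed integer vector. Then <v, e_j> = <v, u_j> / sqrt(<u_j, u_j>), so |<v, e_j>|^2 = <v, u_j>^2 / <u_j, u_j>.
Coefficients: <v, e_1> = 1/sqrt(6), <v, e_2> = -14/sqrt(84).
Square and sum: Σ |<v, e_j>|^2 = 5/2.
Compute ||v||^2 = v·v = 6.
Deficit = 6 − 5/2 = 7/2 ≥ 0, confirming Bessel's inequality. (The deficit equals ||v − Σ <v,e_j> e_j||^2, the squared distance from v to span{e_j}.)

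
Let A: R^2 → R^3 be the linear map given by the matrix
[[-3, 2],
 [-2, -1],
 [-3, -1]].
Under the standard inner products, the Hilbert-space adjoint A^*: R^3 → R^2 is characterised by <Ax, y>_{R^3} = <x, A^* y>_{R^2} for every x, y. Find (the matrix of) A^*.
A^* = A^T =
[[-3, -2, -3],
 [2, -1, -1]]

For real matrices with standard dot products, the defining identity <Ax, y> = <x, A^* y> gives (Ax)^T y = x^T (A^*) y, i.e. x^T A^T y = x^T (A^*) y. Since this holds for all x, y, we must have A^* = A^T. Therefore
A^* =
[[-3, -2, -3],
 [2, -1, -1]].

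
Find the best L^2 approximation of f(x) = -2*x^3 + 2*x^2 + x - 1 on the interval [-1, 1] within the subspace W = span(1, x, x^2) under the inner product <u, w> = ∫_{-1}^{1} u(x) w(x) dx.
g(x) = 2*x^2 - x/5 - 1

The best approximation g ∈ W is the orthogonal projection of f onto W. Writing g = a_0 + a_1 x + a_2 x^2, the coefficients solve the normal equations G · a = b where
  G_{ij} = <φ_i, φ_j> and b_i = <f, φ_i>, with φ_0 = 1, φ_1 = x, φ_2 = x^2.
G =
  [2, 0, 2/3]
  [0, 2/3, 0]
  [2/3, 0, 2/5],
b = (-2/3, -2/15, 2/15).
Solving gives a_0 = -1, a_1 = -1/5, a_2 = 2, so
  g(x) = 2*x^2 - x/5 - 1.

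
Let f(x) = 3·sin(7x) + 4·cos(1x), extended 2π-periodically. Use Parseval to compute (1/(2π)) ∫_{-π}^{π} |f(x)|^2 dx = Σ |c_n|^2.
Σ |c_n|^2 = 25/2

Expand |f|^2 and use orthogonality of {sin(nx), cos(mx)} on [-π, π]:
  ∫_{-π}^{π} sin(nx)^2 dx = π, ∫ cos(mx)^2 dx = π, and cross terms integrate to 0.
So ∫_{-π}^{π} f(x)^2 dx = 3^2 · π + 4^2 · π = (9 + 16)π.
Divide by 2π: (9 + 16)/2 = 25/2.
By Parseval, this equals Σ |c_n|^2.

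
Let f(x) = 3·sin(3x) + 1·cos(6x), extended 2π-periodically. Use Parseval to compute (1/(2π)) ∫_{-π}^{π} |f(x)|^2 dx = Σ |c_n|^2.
Σ |c_n|^2 = 5

Expand |f|^2 and use orthogonality of {sin(nx), cos(mx)} on [-π, π]:
  ∫_{-π}^{π} sin(nx)^2 dx = π, ∫ cos(mx)^2 dx = π, and cross terms integrate to 0.
So ∫_{-π}^{π} f(x)^2 dx = 3^2 · π + 1^2 · π = (9 + 1)π.
Divide by 2π: (9 + 1)/2 = 5.
By Parseval, this equals Σ |c_n|^2.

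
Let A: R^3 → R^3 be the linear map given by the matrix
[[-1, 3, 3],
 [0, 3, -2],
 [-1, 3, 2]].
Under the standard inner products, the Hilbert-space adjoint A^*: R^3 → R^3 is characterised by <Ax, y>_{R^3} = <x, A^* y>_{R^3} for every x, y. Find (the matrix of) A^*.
A^* = A^T =
[[-1, 0, -1],
 [3, 3, 3],
 [3, -2, 2]]

For real matrices with standard dot products, the defining identity <Ax, y> = <x, A^* y> gives (Ax)^T y = x^T (A^*) y, i.e. x^T A^T y = x^T (A^*) y. Since this holds for all x, y, we must have A^* = A^T. Therefore
A^* =
[[-1, 0, -1],
 [3, 3, 3],
 [3, -2, 2]].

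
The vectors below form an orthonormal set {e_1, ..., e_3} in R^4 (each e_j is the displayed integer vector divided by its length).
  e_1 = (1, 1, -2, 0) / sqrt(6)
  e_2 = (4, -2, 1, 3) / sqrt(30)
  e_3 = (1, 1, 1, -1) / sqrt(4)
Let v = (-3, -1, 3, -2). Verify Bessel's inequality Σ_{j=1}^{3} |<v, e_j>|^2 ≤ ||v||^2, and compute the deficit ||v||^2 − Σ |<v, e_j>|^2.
Σ |<v, e_j>|^2 = 451/20; ||v||^2 = 23; deficit = 9/20

Write each e_j = u_j / sqrt(<u_j, u_j>) where u_j is the displayed integer vector. Then <v, e_j> = <v, u_j> / sqrt(<u_j, u_j>), so |<v, e_j>|^2 = <v, u_j>^2 / <u_j, u_j>.
Coefficients: <v, e_1> = -10/sqrt(6), <v, e_2> = -13/sqrt(30), <v, e_3> = 1/sqrt(4).
Square and sum: Σ |<v, e_j>|^2 = 451/20.
Compute ||v||^2 = v·v = 23.
Deficit = 23 − 451/20 = 9/20 ≥ 0, confirming Bessel's inequality. (The deficit equals ||v − Σ <v,e_j> e_j||^2, the squared distance from v to span{e_j}.)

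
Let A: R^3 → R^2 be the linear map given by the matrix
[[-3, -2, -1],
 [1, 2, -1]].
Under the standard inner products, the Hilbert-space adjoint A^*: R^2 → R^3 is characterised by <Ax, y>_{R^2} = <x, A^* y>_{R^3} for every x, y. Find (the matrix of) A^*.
A^* = A^T =
[[-3, 1],
 [-2, 2],
 [-1, -1]]

For real matrices with standard dot products, the defining identity <Ax, y> = <x, A^* y> gives (Ax)^T y = x^T (A^*) y, i.e. x^T A^T y = x^T (A^*) y. Since this holds for all x, y, we must have A^* = A^T. Therefore
A^* =
[[-3, 1],
 [-2, 2],
 [-1, -1]].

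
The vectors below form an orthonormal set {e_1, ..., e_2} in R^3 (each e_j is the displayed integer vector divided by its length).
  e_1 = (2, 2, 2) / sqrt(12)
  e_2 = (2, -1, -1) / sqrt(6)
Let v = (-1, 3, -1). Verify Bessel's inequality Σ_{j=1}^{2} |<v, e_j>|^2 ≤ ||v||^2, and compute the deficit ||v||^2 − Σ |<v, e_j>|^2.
Σ |<v, e_j>|^2 = 3; ||v||^2 = 11; deficit = 8

Write each e_j = u_j / sqrt(<u_j, u_j>) where u_j is the displayed integer vector. Then <v, e_j> = <v, u_j> / sqrt(<u_j, u_j>), so |<v, e_j>|^2 = <v, u_j>^2 / <u_j, u_j>.
Coefficients: <v, e_1> = 2/sqrt(12), <v, e_2> = -4/sqrt(6).
Square and sum: Σ |<v, e_j>|^2 = 3.
Compute ||v||^2 = v·v = 11.
Deficit = 11 − 3 = 8 ≥ 0, confirming Bessel's inequality. (The deficit equals ||v − Σ <v,e_j> e_j||^2, the squared distance from v to span{e_j}.)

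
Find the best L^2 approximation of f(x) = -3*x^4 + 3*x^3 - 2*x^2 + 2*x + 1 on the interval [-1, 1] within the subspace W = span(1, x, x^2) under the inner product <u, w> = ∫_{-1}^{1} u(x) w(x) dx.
g(x) = -32*x^2/7 + 19*x/5 + 44/35

The best approximation g ∈ W is the orthogonal projection of f onto W. Writing g = a_0 + a_1 x + a_2 x^2, the coefficients solve the normal equations G · a = b where
  G_{ij} = <φ_i, φ_j> and b_i = <f, φ_i>, with φ_0 = 1, φ_1 = x, φ_2 = x^2.
G =
  [2, 0, 2/3]
  [0, 2/3, 0]
  [2/3, 0, 2/5],
b = (-8/15, 38/15, -104/105).
Solving gives a_0 = 44/35, a_1 = 19/5, a_2 = -32/7, so
  g(x) = -32*x^2/7 + 19*x/5 + 44/35.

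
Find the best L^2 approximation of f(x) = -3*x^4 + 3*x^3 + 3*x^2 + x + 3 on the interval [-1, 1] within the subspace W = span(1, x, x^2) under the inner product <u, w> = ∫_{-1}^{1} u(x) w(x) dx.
g(x) = 3*x^2/7 + 14*x/5 + 114/35

The best approximation g ∈ W is the orthogonal projection of f onto W. Writing g = a_0 + a_1 x + a_2 x^2, the coefficients solve the normal equations G · a = b where
  G_{ij} = <φ_i, φ_j> and b_i = <f, φ_i>, with φ_0 = 1, φ_1 = x, φ_2 = x^2.
G =
  [2, 0, 2/3]
  [0, 2/3, 0]
  [2/3, 0, 2/5],
b = (34/5, 28/15, 82/35).
Solving gives a_0 = 114/35, a_1 = 14/5, a_2 = 3/7, so
  g(x) = 3*x^2/7 + 14*x/5 + 114/35.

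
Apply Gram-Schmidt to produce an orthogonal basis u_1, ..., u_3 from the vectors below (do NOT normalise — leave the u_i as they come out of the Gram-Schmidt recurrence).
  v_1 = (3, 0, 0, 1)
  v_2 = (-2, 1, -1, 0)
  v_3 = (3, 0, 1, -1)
Orthogonal basis:
  u_1 = (3, 0, 0, 1)
  u_2 = (-1/5, 1, -1, 3/5)
  u_3 = (5/12, 11/12, 1/12, -5/4)

Apply the Gram-Schmidt recurrence
  u_1 = v_1
  u_i = v_i − Σ_{j<i} ((v_i · u_j) / (u_j · u_j)) · u_j.

Step by step this gives:
  u_1 = (3, 0, 0, 1)
  u_2 = (-1/5, 1, -1, 3/5)
  u_3 = (5/12, 11/12, 1/12, -5/4)

Orthogonality check:
  u_2 · u_1 = 0 (should be 0)
  u_3 · u_1 = 0 (should be 0)
  u_3 · u_2 = 0 (should be 0)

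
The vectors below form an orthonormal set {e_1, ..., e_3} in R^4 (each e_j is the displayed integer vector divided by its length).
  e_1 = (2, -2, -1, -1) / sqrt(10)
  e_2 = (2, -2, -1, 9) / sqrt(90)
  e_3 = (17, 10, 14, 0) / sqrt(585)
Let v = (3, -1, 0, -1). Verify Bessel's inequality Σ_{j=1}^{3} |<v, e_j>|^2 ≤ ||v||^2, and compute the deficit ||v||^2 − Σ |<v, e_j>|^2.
Σ |<v, e_j>|^2 = 714/65; ||v||^2 = 11; deficit = 1/65

Write each e_j = u_j / sqrt(<u_j, u_j>) where u_j is the displayed integer vector. Then <v, e_j> = <v, u_j> / sqrt(<u_j, u_j>), so |<v, e_j>|^2 = <v, u_j>^2 / <u_j, u_j>.
Coefficients: <v, e_1> = 9/sqrt(10), <v, e_2> = -1/sqrt(90), <v, e_3> = 41/sqrt(585).
Square and sum: Σ |<v, e_j>|^2 = 714/65.
Compute ||v||^2 = v·v = 11.
Deficit = 11 − 714/65 = 1/65 ≥ 0, confirming Bessel's inequality. (The deficit equals ||v − Σ <v,e_j> e_j||^2, the squared distance from v to span{e_j}.)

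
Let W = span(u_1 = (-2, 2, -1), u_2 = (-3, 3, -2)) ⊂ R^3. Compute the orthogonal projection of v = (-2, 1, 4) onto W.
proj_W(v) = (-3/2, 3/2, 4)

Set up U = [u_1 | ... | u_2] ∈ R^(3×2). The projector onto W = col(U) is P = U (U^T U)^(-1) U^T.
Compute U^T U =
  [9, 14]
  [14, 22],
and U^T v = (2, 1).
Solve U^T U · c = U^T v for the coefficients: c = (15, -19/2). The projection is proj_W(v) = U c.
Check: (v - proj_W(v)) · u_1 = 0  (should be 0).
Check: (v - proj_W(v)) · u_2 = 0  (should be 0).
Result: proj_W(v) = (-3/2, 3/2, 4).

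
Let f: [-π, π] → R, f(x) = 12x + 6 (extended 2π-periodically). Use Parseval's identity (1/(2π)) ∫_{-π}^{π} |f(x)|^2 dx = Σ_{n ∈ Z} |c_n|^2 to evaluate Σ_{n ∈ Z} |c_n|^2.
Σ |c_n|^2 = 48π^2 + 36

Expand and integrate term by term over [-π, π]:
  ∫ (12x)^2 dx = 144·(2π^3/3); ∫ 2·12·(6)·x dx = 0 (odd integrand); ∫ 6^2 dx = 36·2π.
So (1/(2π)) ∫_{-π}^{π} (12x + 6)^2 dx = 144π^2/3 + 36 = 48π^2 + 36.
Parseval ⇒ Σ |c_n|^2 = 48π^2 + 36.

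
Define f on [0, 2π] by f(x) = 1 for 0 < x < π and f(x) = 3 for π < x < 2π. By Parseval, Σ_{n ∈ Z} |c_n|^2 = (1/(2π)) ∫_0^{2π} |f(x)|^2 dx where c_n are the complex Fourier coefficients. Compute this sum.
Σ |c_n|^2 = 5

Parseval equates the L^2 energy of f (normalised by 1/(2π)) with the ℓ^2 sum of its Fourier coefficients: (1/(2π)) ∫_0^{2π} |f|^2 = Σ |c_n|^2.
Compute the left side: (1/(2π)) [∫_0^π 1^2 dx + ∫_π^{2π} 3^2 dx] = (1/(2π)) · (1π + 9π) = (1 + 9)/2 = 5.
So Σ_{n ∈ Z} |c_n|^2 = 5.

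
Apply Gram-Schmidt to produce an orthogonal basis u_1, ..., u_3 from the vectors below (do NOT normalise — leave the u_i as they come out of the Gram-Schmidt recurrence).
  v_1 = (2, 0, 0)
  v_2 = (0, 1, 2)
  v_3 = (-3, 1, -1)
Orthogonal basis:
  u_1 = (2, 0, 0)
  u_2 = (0, 1, 2)
  u_3 = (0, 6/5, -3/5)

Apply the Gram-Schmidt recurrence
  u_1 = v_1
  u_i = v_i − Σ_{j<i} ((v_i · u_j) / (u_j · u_j)) · u_j.

Step by step this gives:
  u_1 = (2, 0, 0)
  u_2 = (0, 1, 2)
  u_3 = (0, 6/5, -3/5)

Orthogonality check:
  u_2 · u_1 = 0 (should be 0)
  u_3 · u_1 = 0 (should be 0)
  u_3 · u_2 = 0 (should be 0)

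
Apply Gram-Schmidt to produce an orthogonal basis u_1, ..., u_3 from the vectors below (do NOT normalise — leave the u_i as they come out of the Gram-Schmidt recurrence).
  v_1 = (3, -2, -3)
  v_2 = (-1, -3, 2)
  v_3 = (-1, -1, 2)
Orthogonal basis:
  u_1 = (3, -2, -3)
  u_2 = (-13/22, -36/11, 35/22)
  u_3 = (6/23, 18/299, 66/299)

Apply the Gram-Schmidt recurrence
  u_1 = v_1
  u_i = v_i − Σ_{j<i} ((v_i · u_j) / (u_j · u_j)) · u_j.

Step by step this gives:
  u_1 = (3, -2, -3)
  u_2 = (-13/22, -36/11, 35/22)
  u_3 = (6/23, 18/299, 66/299)

Orthogonality check:
  u_2 · u_1 = 0 (should be 0)
  u_3 · u_1 = 0 (should be 0)
  u_3 · u_2 = 0 (should be 0)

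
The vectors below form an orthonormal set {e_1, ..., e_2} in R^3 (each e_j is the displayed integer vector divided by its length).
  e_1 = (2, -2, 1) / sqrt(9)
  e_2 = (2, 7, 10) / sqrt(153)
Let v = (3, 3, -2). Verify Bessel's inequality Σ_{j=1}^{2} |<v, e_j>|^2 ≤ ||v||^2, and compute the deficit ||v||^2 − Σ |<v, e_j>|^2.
Σ |<v, e_j>|^2 = 13/17; ||v||^2 = 22; deficit = 361/17

Write each e_j = u_j / sqrt(<u_j, u_j>) where u_j is the displayed integer vector. Then <v, e_j> = <v, u_j> / sqrt(<u_j, u_j>), so |<v, e_j>|^2 = <v, u_j>^2 / <u_j, u_j>.
Coefficients: <v, e_1> = -2/sqrt(9), <v, e_2> = 7/sqrt(153).
Square and sum: Σ |<v, e_j>|^2 = 13/17.
Compute ||v||^2 = v·v = 22.
Deficit = 22 − 13/17 = 361/17 ≥ 0, confirming Bessel's inequality. (The deficit equals ||v − Σ <v,e_j> e_j||^2, the squared distance from v to span{e_j}.)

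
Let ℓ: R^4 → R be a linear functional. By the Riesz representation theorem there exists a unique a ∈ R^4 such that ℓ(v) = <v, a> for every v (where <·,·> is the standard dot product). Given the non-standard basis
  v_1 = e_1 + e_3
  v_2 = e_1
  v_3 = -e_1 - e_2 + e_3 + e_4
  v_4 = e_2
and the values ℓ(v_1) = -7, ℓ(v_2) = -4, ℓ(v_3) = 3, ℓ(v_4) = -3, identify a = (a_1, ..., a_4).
a = (-4, -3, -3, -1)

Write a = (a_1, ..., a_4) in the standard basis. For each basis vector v_i, ℓ(v_i) = <v_i, a> is a linear equation in the a_j's. Collect the n equations into a matrix system V a = ℓ, where row i of V is v_i (expressed in the standard basis). Since V is invertible (lower-triangular with 1s on the diagonal, up to permutation), solve by back-substitution:
  V =
[[1, 0, 1, 0],
 [1, 0, 0, 0],
 [-1, -1, 1, 1],
 [0, 1, 0, 0]]
  V a = (-7, -4, 3, -3)
Solving gives a = (-4, -3, -3, -1).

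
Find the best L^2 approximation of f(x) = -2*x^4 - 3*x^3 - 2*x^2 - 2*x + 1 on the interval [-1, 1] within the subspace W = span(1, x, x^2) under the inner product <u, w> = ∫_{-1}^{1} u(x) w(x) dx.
g(x) = -26*x^2/7 - 19*x/5 + 41/35

The best approximation g ∈ W is the orthogonal projection of f onto W. Writing g = a_0 + a_1 x + a_2 x^2, the coefficients solve the normal equations G · a = b where
  G_{ij} = <φ_i, φ_j> and b_i = <f, φ_i>, with φ_0 = 1, φ_1 = x, φ_2 = x^2.
G =
  [2, 0, 2/3]
  [0, 2/3, 0]
  [2/3, 0, 2/5],
b = (-2/15, -38/15, -74/105).
Solving gives a_0 = 41/35, a_1 = -19/5, a_2 = -26/7, so
  g(x) = -26*x^2/7 - 19*x/5 + 41/35.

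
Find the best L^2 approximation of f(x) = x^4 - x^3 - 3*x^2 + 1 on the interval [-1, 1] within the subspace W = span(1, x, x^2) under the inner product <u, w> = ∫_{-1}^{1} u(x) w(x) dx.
g(x) = -15*x^2/7 - 3*x/5 + 32/35

The best approximation g ∈ W is the orthogonal projection of f onto W. Writing g = a_0 + a_1 x + a_2 x^2, the coefficients solve the normal equations G · a = b where
  G_{ij} = <φ_i, φ_j> and b_i = <f, φ_i>, with φ_0 = 1, φ_1 = x, φ_2 = x^2.
G =
  [2, 0, 2/3]
  [0, 2/3, 0]
  [2/3, 0, 2/5],
b = (2/5, -2/5, -26/105).
Solving gives a_0 = 32/35, a_1 = -3/5, a_2 = -15/7, so
  g(x) = -15*x^2/7 - 3*x/5 + 32/35.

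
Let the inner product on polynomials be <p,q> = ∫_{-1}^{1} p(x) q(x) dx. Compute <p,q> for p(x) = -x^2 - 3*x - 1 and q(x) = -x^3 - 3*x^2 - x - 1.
<p,q> = 136/15

Expand the product: p(x)·q(x) = x^5 + 6*x^4 + 11*x^3 + 7*x^2 + 4*x + 1.
∫_{-1}^{1} of each monomial x^k gives [2/(k+1) if k even, 0 if k odd]. Integrating term-by-term (or equivalently evaluating the antiderivative F(x) = x^6/6 + 6*x^5/5 + 11*x^4/4 + 7*x^3/3 + 2*x^2 + x at the endpoints):
  F(1) − F(−1) = 189/20 − (23/60) = 136/15.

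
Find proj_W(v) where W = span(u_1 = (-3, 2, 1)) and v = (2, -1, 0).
proj_W(v) = (12/7, -8/7, -4/7)

Set up U = [u_1 | ... | u_1] ∈ R^(3×1). The projector onto W = col(U) is P = U (U^T U)^(-1) U^T.
Compute U^T U =
  [14],
and U^T v = (-8).
Solve U^T U · c = U^T v for the coefficients: c = (-4/7). The projection is proj_W(v) = U c.
Check: (v - proj_W(v)) · u_1 = 0  (should be 0).
Result: proj_W(v) = (12/7, -8/7, -4/7).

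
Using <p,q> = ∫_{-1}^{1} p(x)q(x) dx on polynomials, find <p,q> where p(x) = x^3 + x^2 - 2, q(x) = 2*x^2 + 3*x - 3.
<p,q> = 28/3

Expand the product: p(x)·q(x) = 2*x^5 + 5*x^4 - 7*x^2 - 6*x + 6.
∫_{-1}^{1} of each monomial x^k gives [2/(k+1) if k even, 0 if k odd]. Integrating term-by-term (or equivalently evaluating the antiderivative F(x) = x^6/3 + x^5 - 7*x^3/3 - 3*x^2 + 6*x at the endpoints):
  F(1) − F(−1) = 2 − (-22/3) = 28/3.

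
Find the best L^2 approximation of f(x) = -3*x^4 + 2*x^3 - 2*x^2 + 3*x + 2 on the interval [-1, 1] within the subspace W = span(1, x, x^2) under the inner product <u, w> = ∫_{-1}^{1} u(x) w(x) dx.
g(x) = -32*x^2/7 + 21*x/5 + 79/35

The best approximation g ∈ W is the orthogonal projection of f onto W. Writing g = a_0 + a_1 x + a_2 x^2, the coefficients solve the normal equations G · a = b where
  G_{ij} = <φ_i, φ_j> and b_i = <f, φ_i>, with φ_0 = 1, φ_1 = x, φ_2 = x^2.
G =
  [2, 0, 2/3]
  [0, 2/3, 0]
  [2/3, 0, 2/5],
b = (22/15, 14/5, -34/105).
Solving gives a_0 = 79/35, a_1 = 21/5, a_2 = -32/7, so
  g(x) = -32*x^2/7 + 21*x/5 + 79/35.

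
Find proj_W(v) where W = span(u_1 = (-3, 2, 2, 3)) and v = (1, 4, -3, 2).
proj_W(v) = (-15/26, 5/13, 5/13, 15/26)

Set up U = [u_1 | ... | u_1] ∈ R^(4×1). The projector onto W = col(U) is P = U (U^T U)^(-1) U^T.
Compute U^T U =
  [26],
and U^T v = (5).
Solve U^T U · c = U^T v for the coefficients: c = (5/26). The projection is proj_W(v) = U c.
Check: (v - proj_W(v)) · u_1 = 0  (should be 0).
Result: proj_W(v) = (-15/26, 5/13, 5/13, 15/26).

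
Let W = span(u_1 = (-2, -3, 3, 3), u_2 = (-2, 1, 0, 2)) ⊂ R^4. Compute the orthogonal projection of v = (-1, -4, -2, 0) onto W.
proj_W(v) = (32/115, -188/115, 129/115, 11/115)

Set up U = [u_1 | ... | u_2] ∈ R^(4×2). The projector onto W = col(U) is P = U (U^T U)^(-1) U^T.
Compute U^T U =
  [31, 7]
  [7, 9],
and U^T v = (8, -2).
Solve U^T U · c = U^T v for the coefficients: c = (43/115, -59/115). The projection is proj_W(v) = U c.
Check: (v - proj_W(v)) · u_1 = 0  (should be 0).
Check: (v - proj_W(v)) · u_2 = 0  (should be 0).
Result: proj_W(v) = (32/115, -188/115, 129/115, 11/115).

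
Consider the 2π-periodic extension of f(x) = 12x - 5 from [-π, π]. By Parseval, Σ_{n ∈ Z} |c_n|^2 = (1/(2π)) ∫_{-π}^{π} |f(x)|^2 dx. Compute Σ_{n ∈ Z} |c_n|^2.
Σ |c_n|^2 = 48π^2 + 25

Expand and integrate term by term over [-π, π]:
  ∫ (12x)^2 dx = 144·(2π^3/3); ∫ 2·12·(-5)·x dx = 0 (odd integrand); ∫ (-5)^2 dx = 25·2π.
So (1/(2π)) ∫_{-π}^{π} (12x - 5)^2 dx = 144π^2/3 + 25 = 48π^2 + 25.
Parseval ⇒ Σ |c_n|^2 = 48π^2 + 25.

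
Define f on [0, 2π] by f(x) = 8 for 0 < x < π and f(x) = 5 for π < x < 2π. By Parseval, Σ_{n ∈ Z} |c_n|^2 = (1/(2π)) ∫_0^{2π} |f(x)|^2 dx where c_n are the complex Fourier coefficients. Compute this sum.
Σ |c_n|^2 = 89/2

Parseval equates the L^2 energy of f (normalised by 1/(2π)) with the ℓ^2 sum of its Fourier coefficients: (1/(2π)) ∫_0^{2π} |f|^2 = Σ |c_n|^2.
Compute the left side: (1/(2π)) [∫_0^π 8^2 dx + ∫_π^{2π} 5^2 dx] = (1/(2π)) · (64π + 25π) = (64 + 25)/2 = 89/2.
So Σ_{n ∈ Z} |c_n|^2 = 89/2.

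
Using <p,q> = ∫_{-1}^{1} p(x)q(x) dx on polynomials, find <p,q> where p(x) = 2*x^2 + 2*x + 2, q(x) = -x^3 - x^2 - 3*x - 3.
<p,q> = -344/15

Expand the product: p(x)·q(x) = -2*x^5 - 4*x^4 - 10*x^3 - 14*x^2 - 12*x - 6.
∫_{-1}^{1} of each monomial x^k gives [2/(k+1) if k even, 0 if k odd]. Integrating term-by-term (or equivalently evaluating the antiderivative F(x) = -x^6/3 - 4*x^5/5 - 5*x^4/2 - 14*x^3/3 - 6*x^2 - 6*x at the endpoints):
  F(1) − F(−1) = -203/10 − (79/30) = -344/15.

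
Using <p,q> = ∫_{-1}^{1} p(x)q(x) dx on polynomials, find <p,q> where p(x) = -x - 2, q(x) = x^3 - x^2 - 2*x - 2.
<p,q> = 154/15

Expand the product: p(x)·q(x) = -x^4 - x^3 + 4*x^2 + 6*x + 4.
∫_{-1}^{1} of each monomial x^k gives [2/(k+1) if k even, 0 if k odd]. Integrating term-by-term (or equivalently evaluating the antiderivative F(x) = -x^5/5 - x^4/4 + 4*x^3/3 + 3*x^2 + 4*x at the endpoints):
  F(1) − F(−1) = 473/60 − (-143/60) = 154/15.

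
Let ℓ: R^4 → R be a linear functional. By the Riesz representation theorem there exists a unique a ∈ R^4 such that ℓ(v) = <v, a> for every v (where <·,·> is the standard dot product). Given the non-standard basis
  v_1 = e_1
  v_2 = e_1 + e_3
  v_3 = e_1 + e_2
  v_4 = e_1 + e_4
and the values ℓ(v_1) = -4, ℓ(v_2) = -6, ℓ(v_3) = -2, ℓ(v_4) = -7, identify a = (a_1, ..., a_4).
a = (-4, 2, -2, -3)

Write a = (a_1, ..., a_4) in the standard basis. For each basis vector v_i, ℓ(v_i) = <v_i, a> is a linear equation in the a_j's. Collect the n equations into a matrix system V a = ℓ, where row i of V is v_i (expressed in the standard basis). Since V is invertible (lower-triangular with 1s on the diagonal, up to permutation), solve by back-substitution:
  V =
[[1, 0, 0, 0],
 [1, 0, 1, 0],
 [1, 1, 0, 0],
 [1, 0, 0, 1]]
  V a = (-4, -6, -2, -7)
Solving gives a = (-4, 2, -2, -3).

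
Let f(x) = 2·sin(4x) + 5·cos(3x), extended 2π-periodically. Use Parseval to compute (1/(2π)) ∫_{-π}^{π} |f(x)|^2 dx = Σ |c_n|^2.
Σ |c_n|^2 = 29/2

Expand |f|^2 and use orthogonality of {sin(nx), cos(mx)} on [-π, π]:
  ∫_{-π}^{π} sin(nx)^2 dx = π, ∫ cos(mx)^2 dx = π, and cross terms integrate to 0.
So ∫_{-π}^{π} f(x)^2 dx = 2^2 · π + 5^2 · π = (4 + 25)π.
Divide by 2π: (4 + 25)/2 = 29/2.
By Parseval, this equals Σ |c_n|^2.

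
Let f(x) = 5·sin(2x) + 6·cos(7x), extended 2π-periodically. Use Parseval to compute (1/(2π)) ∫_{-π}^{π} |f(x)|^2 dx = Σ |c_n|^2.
Σ |c_n|^2 = 61/2

Expand |f|^2 and use orthogonality of {sin(nx), cos(mx)} on [-π, π]:
  ∫_{-π}^{π} sin(nx)^2 dx = π, ∫ cos(mx)^2 dx = π, and cross terms integrate to 0.
So ∫_{-π}^{π} f(x)^2 dx = 5^2 · π + 6^2 · π = (25 + 36)π.
Divide by 2π: (25 + 36)/2 = 61/2.
By Parseval, this equals Σ |c_n|^2.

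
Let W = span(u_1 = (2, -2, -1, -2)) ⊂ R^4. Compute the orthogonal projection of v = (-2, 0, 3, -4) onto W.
proj_W(v) = (2/13, -2/13, -1/13, -2/13)

Set up U = [u_1 | ... | u_1] ∈ R^(4×1). The projector onto W = col(U) is P = U (U^T U)^(-1) U^T.
Compute U^T U =
  [13],
and U^T v = (1).
Solve U^T U · c = U^T v for the coefficients: c = (1/13). The projection is proj_W(v) = U c.
Check: (v - proj_W(v)) · u_1 = 0  (should be 0).
Result: proj_W(v) = (2/13, -2/13, -1/13, -2/13).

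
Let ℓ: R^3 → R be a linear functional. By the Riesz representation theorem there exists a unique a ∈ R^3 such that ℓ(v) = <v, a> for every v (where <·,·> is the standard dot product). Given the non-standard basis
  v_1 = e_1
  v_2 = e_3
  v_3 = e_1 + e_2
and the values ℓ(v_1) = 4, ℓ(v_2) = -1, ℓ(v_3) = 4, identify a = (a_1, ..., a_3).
a = (4, 0, -1)

Write a = (a_1, ..., a_3) in the standard basis. For each basis vector v_i, ℓ(v_i) = <v_i, a> is a linear equation in the a_j's. Collect the n equations into a matrix system V a = ℓ, where row i of V is v_i (expressed in the standard basis). Since V is invertible (lower-triangular with 1s on the diagonal, up to permutation), solve by back-substitution:
  V =
[[1, 0, 0],
 [0, 0, 1],
 [1, 1, 0]]
  V a = (4, -1, 4)
Solving gives a = (4, 0, -1).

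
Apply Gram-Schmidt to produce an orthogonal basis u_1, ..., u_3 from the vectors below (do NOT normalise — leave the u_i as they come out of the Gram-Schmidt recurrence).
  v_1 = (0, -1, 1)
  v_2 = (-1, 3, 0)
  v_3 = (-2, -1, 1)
Orthogonal basis:
  u_1 = (0, -1, 1)
  u_2 = (-1, 3/2, 3/2)
  u_3 = (-18/11, -6/11, -6/11)

Apply the Gram-Schmidt recurrence
  u_1 = v_1
  u_i = v_i − Σ_{j<i} ((v_i · u_j) / (u_j · u_j)) · u_j.

Step by step this gives:
  u_1 = (0, -1, 1)
  u_2 = (-1, 3/2, 3/2)
  u_3 = (-18/11, -6/11, -6/11)

Orthogonality check:
  u_2 · u_1 = 0 (should be 0)
  u_3 · u_1 = 0 (should be 0)
  u_3 · u_2 = 0 (should be 0)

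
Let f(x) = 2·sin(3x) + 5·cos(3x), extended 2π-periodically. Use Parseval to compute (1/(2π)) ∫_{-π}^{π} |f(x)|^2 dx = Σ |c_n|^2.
Σ |c_n|^2 = 29/2

Expand |f|^2 and use orthogonality of {sin(nx), cos(mx)} on [-π, π]:
  ∫_{-π}^{π} sin(nx)^2 dx = π, ∫ cos(mx)^2 dx = π, and cross terms integrate to 0.
So ∫_{-π}^{π} f(x)^2 dx = 2^2 · π + 5^2 · π = (4 + 25)π.
Divide by 2π: (4 + 25)/2 = 29/2.
By Parseval, this equals Σ |c_n|^2.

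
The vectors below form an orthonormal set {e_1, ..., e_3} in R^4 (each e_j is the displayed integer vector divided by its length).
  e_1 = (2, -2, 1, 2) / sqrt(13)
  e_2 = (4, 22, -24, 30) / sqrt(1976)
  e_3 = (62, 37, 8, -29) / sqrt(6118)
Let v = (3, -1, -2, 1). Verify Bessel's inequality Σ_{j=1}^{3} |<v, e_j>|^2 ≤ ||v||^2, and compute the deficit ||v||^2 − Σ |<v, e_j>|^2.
Σ |<v, e_j>|^2 = 1454/161; ||v||^2 = 15; deficit = 961/161

Write each e_j = u_j / sqrt(<u_j, u_j>) where u_j is the displayed integer vector. Then <v, e_j> = <v, u_j> / sqrt(<u_j, u_j>), so |<v, e_j>|^2 = <v, u_j>^2 / <u_j, u_j>.
Coefficients: <v, e_1> = 8/sqrt(13), <v, e_2> = 68/sqrt(1976), <v, e_3> = 104/sqrt(6118).
Square and sum: Σ |<v, e_j>|^2 = 1454/161.
Compute ||v||^2 = v·v = 15.
Deficit = 15 − 1454/161 = 961/161 ≥ 0, confirming Bessel's inequality. (The deficit equals ||v − Σ <v,e_j> e_j||^2, the squared distance from v to span{e_j}.)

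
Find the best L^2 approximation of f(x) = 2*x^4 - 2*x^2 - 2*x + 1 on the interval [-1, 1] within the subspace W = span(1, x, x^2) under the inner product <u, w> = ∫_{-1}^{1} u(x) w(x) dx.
g(x) = -2*x^2/7 - 2*x + 29/35

The best approximation g ∈ W is the orthogonal projection of f onto W. Writing g = a_0 + a_1 x + a_2 x^2, the coefficients solve the normal equations G · a = b where
  G_{ij} = <φ_i, φ_j> and b_i = <f, φ_i>, with φ_0 = 1, φ_1 = x, φ_2 = x^2.
G =
  [2, 0, 2/3]
  [0, 2/3, 0]
  [2/3, 0, 2/5],
b = (22/15, -4/3, 46/105).
Solving gives a_0 = 29/35, a_1 = -2, a_2 = -2/7, so
  g(x) = -2*x^2/7 - 2*x + 29/35.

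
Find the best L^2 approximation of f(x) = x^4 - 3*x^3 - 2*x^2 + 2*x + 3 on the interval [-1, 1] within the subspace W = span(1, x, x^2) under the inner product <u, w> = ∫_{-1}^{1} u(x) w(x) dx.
g(x) = -8*x^2/7 + x/5 + 102/35

The best approximation g ∈ W is the orthogonal projection of f onto W. Writing g = a_0 + a_1 x + a_2 x^2, the coefficients solve the normal equations G · a = b where
  G_{ij} = <φ_i, φ_j> and b_i = <f, φ_i>, with φ_0 = 1, φ_1 = x, φ_2 = x^2.
G =
  [2, 0, 2/3]
  [0, 2/3, 0]
  [2/3, 0, 2/5],
b = (76/15, 2/15, 52/35).
Solving gives a_0 = 102/35, a_1 = 1/5, a_2 = -8/7, so
  g(x) = -8*x^2/7 + x/5 + 102/35.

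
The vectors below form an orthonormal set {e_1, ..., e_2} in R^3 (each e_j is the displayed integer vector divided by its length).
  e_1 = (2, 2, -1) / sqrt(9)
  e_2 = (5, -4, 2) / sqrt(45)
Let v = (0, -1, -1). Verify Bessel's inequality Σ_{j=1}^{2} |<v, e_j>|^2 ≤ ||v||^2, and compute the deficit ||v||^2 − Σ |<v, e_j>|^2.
Σ |<v, e_j>|^2 = 1/5; ||v||^2 = 2; deficit = 9/5

Write each e_j = u_j / sqrt(<u_j, u_j>) where u_j is the displayed integer vector. Then <v, e_j> = <v, u_j> / sqrt(<u_j, u_j>), so |<v, e_j>|^2 = <v, u_j>^2 / <u_j, u_j>.
Coefficients: <v, e_1> = -1/sqrt(9), <v, e_2> = 2/sqrt(45).
Square and sum: Σ |<v, e_j>|^2 = 1/5.
Compute ||v||^2 = v·v = 2.
Deficit = 2 − 1/5 = 9/5 ≥ 0, confirming Bessel's inequality. (The deficit equals ||v − Σ <v,e_j> e_j||^2, the squared distance from v to span{e_j}.)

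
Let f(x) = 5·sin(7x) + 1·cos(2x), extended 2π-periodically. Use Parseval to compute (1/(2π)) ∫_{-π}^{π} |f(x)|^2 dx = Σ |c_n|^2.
Σ |c_n|^2 = 13

Expand |f|^2 and use orthogonality of {sin(nx), cos(mx)} on [-π, π]:
  ∫_{-π}^{π} sin(nx)^2 dx = π, ∫ cos(mx)^2 dx = π, and cross terms integrate to 0.
So ∫_{-π}^{π} f(x)^2 dx = 5^2 · π + 1^2 · π = (25 + 1)π.
Divide by 2π: (25 + 1)/2 = 13.
By Parseval, this equals Σ |c_n|^2.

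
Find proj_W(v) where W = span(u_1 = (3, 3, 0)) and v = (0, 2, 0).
proj_W(v) = (1, 1, 0)

Set up U = [u_1 | ... | u_1] ∈ R^(3×1). The projector onto W = col(U) is P = U (U^T U)^(-1) U^T.
Compute U^T U =
  [18],
and U^T v = (6).
Solve U^T U · c = U^T v for the coefficients: c = (1/3). The projection is proj_W(v) = U c.
Check: (v - proj_W(v)) · u_1 = 0  (should be 0).
Result: proj_W(v) = (1, 1, 0).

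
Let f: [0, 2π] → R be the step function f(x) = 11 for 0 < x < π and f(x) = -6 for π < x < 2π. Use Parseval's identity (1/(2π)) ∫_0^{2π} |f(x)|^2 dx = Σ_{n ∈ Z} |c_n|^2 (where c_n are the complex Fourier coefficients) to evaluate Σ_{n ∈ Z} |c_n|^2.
Σ |c_n|^2 = 157/2

Parseval equates the L^2 energy of f (normalised by 1/(2π)) with the ℓ^2 sum of its Fourier coefficients: (1/(2π)) ∫_0^{2π} |f|^2 = Σ |c_n|^2.
Compute the left side: (1/(2π)) [∫_0^π 11^2 dx + ∫_π^{2π} (-6)^2 dx] = (1/(2π)) · (121π + 36π) = (121 + 36)/2 = 157/2.
So Σ_{n ∈ Z} |c_n|^2 = 157/2.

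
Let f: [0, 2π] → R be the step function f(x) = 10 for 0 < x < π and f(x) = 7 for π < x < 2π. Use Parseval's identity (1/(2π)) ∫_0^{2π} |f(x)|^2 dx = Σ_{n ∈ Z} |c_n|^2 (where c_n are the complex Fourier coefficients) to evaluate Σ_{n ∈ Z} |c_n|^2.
Σ |c_n|^2 = 149/2

Parseval equates the L^2 energy of f (normalised by 1/(2π)) with the ℓ^2 sum of its Fourier coefficients: (1/(2π)) ∫_0^{2π} |f|^2 = Σ |c_n|^2.
Compute the left side: (1/(2π)) [∫_0^π 10^2 dx + ∫_π^{2π} 7^2 dx] = (1/(2π)) · (100π + 49π) = (100 + 49)/2 = 149/2.
So Σ_{n ∈ Z} |c_n|^2 = 149/2.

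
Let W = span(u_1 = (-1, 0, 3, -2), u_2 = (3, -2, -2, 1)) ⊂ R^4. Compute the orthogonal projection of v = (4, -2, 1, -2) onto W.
proj_W(v) = (417/131, -402/131, 156/131, -171/131)

Set up U = [u_1 | ... | u_2] ∈ R^(4×2). The projector onto W = col(U) is P = U (U^T U)^(-1) U^T.
Compute U^T U =
  [14, -11]
  [-11, 18],
and U^T v = (3, 12).
Solve U^T U · c = U^T v for the coefficients: c = (186/131, 201/131). The projection is proj_W(v) = U c.
Check: (v - proj_W(v)) · u_1 = 0  (should be 0).
Check: (v - proj_W(v)) · u_2 = 0  (should be 0).
Result: proj_W(v) = (417/131, -402/131, 156/131, -171/131).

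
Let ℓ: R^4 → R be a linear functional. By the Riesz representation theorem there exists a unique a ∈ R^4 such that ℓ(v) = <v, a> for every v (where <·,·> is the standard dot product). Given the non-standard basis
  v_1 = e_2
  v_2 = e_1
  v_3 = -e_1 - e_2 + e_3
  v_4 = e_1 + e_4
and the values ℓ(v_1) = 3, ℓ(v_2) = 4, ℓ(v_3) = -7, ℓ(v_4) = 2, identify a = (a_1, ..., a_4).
a = (4, 3, 0, -2)

Write a = (a_1, ..., a_4) in the standard basis. For each basis vector v_i, ℓ(v_i) = <v_i, a> is a linear equation in the a_j's. Collect the n equations into a matrix system V a = ℓ, where row i of V is v_i (expressed in the standard basis). Since V is invertible (lower-triangular with 1s on the diagonal, up to permutation), solve by back-substitution:
  V =
[[0, 1, 0, 0],
 [1, 0, 0, 0],
 [-1, -1, 1, 0],
 [1, 0, 0, 1]]
  V a = (3, 4, -7, 2)
Solving gives a = (4, 3, 0, -2).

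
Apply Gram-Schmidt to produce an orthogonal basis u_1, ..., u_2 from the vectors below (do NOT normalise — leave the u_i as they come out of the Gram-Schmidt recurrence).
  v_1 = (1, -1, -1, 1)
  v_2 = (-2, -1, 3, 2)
Orthogonal basis:
  u_1 = (1, -1, -1, 1)
  u_2 = (-3/2, -3/2, 5/2, 5/2)

Apply the Gram-Schmidt recurrence
  u_1 = v_1
  u_i = v_i − Σ_{j<i} ((v_i · u_j) / (u_j · u_j)) · u_j.

Step by step this gives:
  u_1 = (1, -1, -1, 1)
  u_2 = (-3/2, -3/2, 5/2, 5/2)

Orthogonality check:
  u_2 · u_1 = 0 (should be 0)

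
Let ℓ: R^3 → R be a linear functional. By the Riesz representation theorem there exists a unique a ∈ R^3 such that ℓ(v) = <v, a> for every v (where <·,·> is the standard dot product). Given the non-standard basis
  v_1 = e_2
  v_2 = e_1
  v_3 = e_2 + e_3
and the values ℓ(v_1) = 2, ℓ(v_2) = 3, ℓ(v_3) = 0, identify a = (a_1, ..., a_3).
a = (3, 2, -2)

Write a = (a_1, ..., a_3) in the standard basis. For each basis vector v_i, ℓ(v_i) = <v_i, a> is a linear equation in the a_j's. Collect the n equations into a matrix system V a = ℓ, where row i of V is v_i (expressed in the standard basis). Since V is invertible (lower-triangular with 1s on the diagonal, up to permutation), solve by back-substitution:
  V =
[[0, 1, 0],
 [1, 0, 0],
 [0, 1, 1]]
  V a = (2, 3, 0)
Solving gives a = (3, 2, -2).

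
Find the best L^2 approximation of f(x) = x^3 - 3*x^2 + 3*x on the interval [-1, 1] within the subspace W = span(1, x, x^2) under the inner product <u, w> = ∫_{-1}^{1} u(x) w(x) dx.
g(x) = -3*x^2 + 18*x/5

The best approximation g ∈ W is the orthogonal projection of f onto W. Writing g = a_0 + a_1 x + a_2 x^2, the coefficients solve the normal equations G · a = b where
  G_{ij} = <φ_i, φ_j> and b_i = <f, φ_i>, with φ_0 = 1, φ_1 = x, φ_2 = x^2.
G =
  [2, 0, 2/3]
  [0, 2/3, 0]
  [2/3, 0, 2/5],
b = (-2, 12/5, -6/5).
Solving gives a_0 = 0, a_1 = 18/5, a_2 = -3, so
  g(x) = -3*x^2 + 18*x/5.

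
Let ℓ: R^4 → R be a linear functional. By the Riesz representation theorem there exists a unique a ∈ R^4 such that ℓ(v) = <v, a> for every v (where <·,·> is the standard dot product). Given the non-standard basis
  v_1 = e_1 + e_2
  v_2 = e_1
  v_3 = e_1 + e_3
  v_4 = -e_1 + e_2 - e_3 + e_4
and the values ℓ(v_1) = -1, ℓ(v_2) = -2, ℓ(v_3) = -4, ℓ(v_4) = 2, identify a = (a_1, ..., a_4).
a = (-2, 1, -2, -3)

Write a = (a_1, ..., a_4) in the standard basis. For each basis vector v_i, ℓ(v_i) = <v_i, a> is a linear equation in the a_j's. Collect the n equations into a matrix system V a = ℓ, where row i of V is v_i (expressed in the standard basis). Since V is invertible (lower-triangular with 1s on the diagonal, up to permutation), solve by back-substitution:
  V =
[[1, 1, 0, 0],
 [1, 0, 0, 0],
 [1, 0, 1, 0],
 [-1, 1, -1, 1]]
  V a = (-1, -2, -4, 2)
Solving gives a = (-2, 1, -2, -3).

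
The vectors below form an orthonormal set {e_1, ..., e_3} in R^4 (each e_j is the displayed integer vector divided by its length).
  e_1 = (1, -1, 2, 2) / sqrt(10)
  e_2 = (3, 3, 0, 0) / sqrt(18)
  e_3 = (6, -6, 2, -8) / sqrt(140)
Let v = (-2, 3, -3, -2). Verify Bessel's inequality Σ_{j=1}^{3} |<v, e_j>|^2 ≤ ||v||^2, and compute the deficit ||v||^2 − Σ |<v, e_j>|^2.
Σ |<v, e_j>|^2 = 181/7; ||v||^2 = 26; deficit = 1/7

Write each e_j = u_j / sqrt(<u_j, u_j>) where u_j is the displayed integer vector. Then <v, e_j> = <v, u_j> / sqrt(<u_j, u_j>), so |<v, e_j>|^2 = <v, u_j>^2 / <u_j, u_j>.
Coefficients: <v, e_1> = -15/sqrt(10), <v, e_2> = 3/sqrt(18), <v, e_3> = -20/sqrt(140).
Square and sum: Σ |<v, e_j>|^2 = 181/7.
Compute ||v||^2 = v·v = 26.
Deficit = 26 − 181/7 = 1/7 ≥ 0, confirming Bessel's inequality. (The deficit equals ||v − Σ <v,e_j> e_j||^2, the squared distance from v to span{e_j}.)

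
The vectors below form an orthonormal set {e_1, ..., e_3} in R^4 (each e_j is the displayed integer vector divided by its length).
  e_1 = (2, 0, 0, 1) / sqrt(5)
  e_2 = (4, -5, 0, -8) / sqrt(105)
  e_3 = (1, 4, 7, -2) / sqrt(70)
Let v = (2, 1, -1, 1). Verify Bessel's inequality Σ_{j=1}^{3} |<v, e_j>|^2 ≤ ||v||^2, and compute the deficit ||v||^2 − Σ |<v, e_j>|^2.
Σ |<v, e_j>|^2 = 161/30; ||v||^2 = 7; deficit = 49/30

Write each e_j = u_j / sqrt(<u_j, u_j>) where u_j is the displayed integer vector. Then <v, e_j> = <v, u_j> / sqrt(<u_j, u_j>), so |<v, e_j>|^2 = <v, u_j>^2 / <u_j, u_j>.
Coefficients: <v, e_1> = 5/sqrt(5), <v, e_2> = -5/sqrt(105), <v, e_3> = -3/sqrt(70).
Square and sum: Σ |<v, e_j>|^2 = 161/30.
Compute ||v||^2 = v·v = 7.
Deficit = 7 − 161/30 = 49/30 ≥ 0, confirming Bessel's inequality. (The deficit equals ||v − Σ <v,e_j> e_j||^2, the squared distance from v to span{e_j}.)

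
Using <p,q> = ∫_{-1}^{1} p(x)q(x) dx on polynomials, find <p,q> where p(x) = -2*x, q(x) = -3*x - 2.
<p,q> = 4

Expand the product: p(x)·q(x) = 6*x^2 + 4*x.
∫_{-1}^{1} of each monomial x^k gives [2/(k+1) if k even, 0 if k odd]. Integrating term-by-term (or equivalently evaluating the antiderivative F(x) = 2*x^3 + 2*x^2 at the endpoints):
  F(1) − F(−1) = 4 − (0) = 4.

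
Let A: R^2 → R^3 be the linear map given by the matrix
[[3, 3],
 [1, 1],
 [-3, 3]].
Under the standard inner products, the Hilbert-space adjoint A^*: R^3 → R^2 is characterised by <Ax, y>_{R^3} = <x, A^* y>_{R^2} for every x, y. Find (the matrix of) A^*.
A^* = A^T =
[[3, 1, -3],
 [3, 1, 3]]

For real matrices with standard dot products, the defining identity <Ax, y> = <x, A^* y> gives (Ax)^T y = x^T (A^*) y, i.e. x^T A^T y = x^T (A^*) y. Since this holds for all x, y, we must have A^* = A^T. Therefore
A^* =
[[3, 1, -3],
 [3, 1, 3]].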